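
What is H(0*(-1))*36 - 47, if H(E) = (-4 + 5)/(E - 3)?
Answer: -59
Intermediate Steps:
H(E) = 1/(-3 + E)
H(0*(-1))*36 - 47 = 36/(-3 + 0*(-1)) - 47 = 36/(-3 + 0) - 47 = 36/(-3) - 47 = -1/3*36 - 47 = -12 - 47 = -59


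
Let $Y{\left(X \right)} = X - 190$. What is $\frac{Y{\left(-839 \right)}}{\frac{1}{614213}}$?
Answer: $-632025177$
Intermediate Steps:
$Y{\left(X \right)} = -190 + X$ ($Y{\left(X \right)} = X - 190 = -190 + X$)
$\frac{Y{\left(-839 \right)}}{\frac{1}{614213}} = \frac{-190 - 839}{\frac{1}{614213}} = - 1029 \frac{1}{\frac{1}{614213}} = \left(-1029\right) 614213 = -632025177$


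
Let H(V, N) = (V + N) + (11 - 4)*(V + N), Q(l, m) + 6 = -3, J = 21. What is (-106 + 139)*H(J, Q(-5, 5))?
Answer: 3168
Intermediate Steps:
Q(l, m) = -9 (Q(l, m) = -6 - 3 = -9)
H(V, N) = 8*N + 8*V (H(V, N) = (N + V) + 7*(N + V) = (N + V) + (7*N + 7*V) = 8*N + 8*V)
(-106 + 139)*H(J, Q(-5, 5)) = (-106 + 139)*(8*(-9) + 8*21) = 33*(-72 + 168) = 33*96 = 3168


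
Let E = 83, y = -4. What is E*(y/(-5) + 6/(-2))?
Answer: -913/5 ≈ -182.60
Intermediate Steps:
E*(y/(-5) + 6/(-2)) = 83*(-4/(-5) + 6/(-2)) = 83*(-4*(-⅕) + 6*(-½)) = 83*(⅘ - 3) = 83*(-11/5) = -913/5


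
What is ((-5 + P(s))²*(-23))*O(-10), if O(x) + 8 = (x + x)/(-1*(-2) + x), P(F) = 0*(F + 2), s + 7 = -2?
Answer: 6325/2 ≈ 3162.5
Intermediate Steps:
s = -9 (s = -7 - 2 = -9)
P(F) = 0 (P(F) = 0*(2 + F) = 0)
O(x) = -8 + 2*x/(2 + x) (O(x) = -8 + (x + x)/(-1*(-2) + x) = -8 + (2*x)/(2 + x) = -8 + 2*x/(2 + x))
((-5 + P(s))²*(-23))*O(-10) = ((-5 + 0)²*(-23))*(2*(-8 - 3*(-10))/(2 - 10)) = ((-5)²*(-23))*(2*(-8 + 30)/(-8)) = (25*(-23))*(2*(-⅛)*22) = -575*(-11/2) = 6325/2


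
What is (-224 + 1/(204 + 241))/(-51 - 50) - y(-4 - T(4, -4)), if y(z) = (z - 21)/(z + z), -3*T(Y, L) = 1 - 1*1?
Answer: -326193/359560 ≈ -0.90720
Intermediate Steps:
T(Y, L) = 0 (T(Y, L) = -(1 - 1*1)/3 = -(1 - 1)/3 = -1/3*0 = 0)
y(z) = (-21 + z)/(2*z) (y(z) = (-21 + z)/((2*z)) = (-21 + z)*(1/(2*z)) = (-21 + z)/(2*z))
(-224 + 1/(204 + 241))/(-51 - 50) - y(-4 - T(4, -4)) = (-224 + 1/(204 + 241))/(-51 - 50) - (-21 + (-4 - 1*0))/(2*(-4 - 1*0)) = (-224 + 1/445)/(-101) - (-21 + (-4 + 0))/(2*(-4 + 0)) = (-224 + 1/445)*(-1/101) - (-21 - 4)/(2*(-4)) = -99679/445*(-1/101) - (-1)*(-25)/(2*4) = 99679/44945 - 1*25/8 = 99679/44945 - 25/8 = -326193/359560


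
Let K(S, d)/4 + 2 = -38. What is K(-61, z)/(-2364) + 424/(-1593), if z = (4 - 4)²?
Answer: -62288/313821 ≈ -0.19848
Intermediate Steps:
z = 0 (z = 0² = 0)
K(S, d) = -160 (K(S, d) = -8 + 4*(-38) = -8 - 152 = -160)
K(-61, z)/(-2364) + 424/(-1593) = -160/(-2364) + 424/(-1593) = -160*(-1/2364) + 424*(-1/1593) = 40/591 - 424/1593 = -62288/313821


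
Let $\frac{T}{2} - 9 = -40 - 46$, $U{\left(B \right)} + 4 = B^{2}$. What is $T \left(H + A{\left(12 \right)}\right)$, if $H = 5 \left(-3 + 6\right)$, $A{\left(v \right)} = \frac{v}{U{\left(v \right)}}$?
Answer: $- \frac{11616}{5} \approx -2323.2$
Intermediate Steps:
$U{\left(B \right)} = -4 + B^{2}$
$A{\left(v \right)} = \frac{v}{-4 + v^{2}}$
$H = 15$ ($H = 5 \cdot 3 = 15$)
$T = -154$ ($T = 18 + 2 \left(-40 - 46\right) = 18 + 2 \left(-86\right) = 18 - 172 = -154$)
$T \left(H + A{\left(12 \right)}\right) = - 154 \left(15 + \frac{12}{-4 + 12^{2}}\right) = - 154 \left(15 + \frac{12}{-4 + 144}\right) = - 154 \left(15 + \frac{12}{140}\right) = - 154 \left(15 + 12 \cdot \frac{1}{140}\right) = - 154 \left(15 + \frac{3}{35}\right) = \left(-154\right) \frac{528}{35} = - \frac{11616}{5}$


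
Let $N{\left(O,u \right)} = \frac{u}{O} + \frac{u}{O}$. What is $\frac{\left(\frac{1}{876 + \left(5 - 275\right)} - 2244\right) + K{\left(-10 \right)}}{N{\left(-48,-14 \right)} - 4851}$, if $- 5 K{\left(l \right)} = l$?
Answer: $\frac{388186}{839815} \approx 0.46223$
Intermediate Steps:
$N{\left(O,u \right)} = \frac{2 u}{O}$
$K{\left(l \right)} = - \frac{l}{5}$
$\frac{\left(\frac{1}{876 + \left(5 - 275\right)} - 2244\right) + K{\left(-10 \right)}}{N{\left(-48,-14 \right)} - 4851} = \frac{\left(\frac{1}{876 + \left(5 - 275\right)} - 2244\right) - -2}{2 \left(-14\right) \frac{1}{-48} - 4851} = \frac{\left(\frac{1}{876 - 270} - 2244\right) + 2}{2 \left(-14\right) \left(- \frac{1}{48}\right) - 4851} = \frac{\left(\frac{1}{606} - 2244\right) + 2}{\frac{7}{12} - 4851} = \frac{\left(\frac{1}{606} - 2244\right) + 2}{- \frac{58205}{12}} = \left(- \frac{1359863}{606} + 2\right) \left(- \frac{12}{58205}\right) = \left(- \frac{1358651}{606}\right) \left(- \frac{12}{58205}\right) = \frac{388186}{839815}$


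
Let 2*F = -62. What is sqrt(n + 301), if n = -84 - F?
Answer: 2*sqrt(62) ≈ 15.748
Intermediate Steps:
F = -31 (F = (1/2)*(-62) = -31)
n = -53 (n = -84 - 1*(-31) = -84 + 31 = -53)
sqrt(n + 301) = sqrt(-53 + 301) = sqrt(248) = 2*sqrt(62)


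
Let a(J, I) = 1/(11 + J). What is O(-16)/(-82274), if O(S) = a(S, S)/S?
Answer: -1/6581920 ≈ -1.5193e-7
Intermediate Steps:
O(S) = 1/(S*(11 + S)) (O(S) = 1/((11 + S)*S) = 1/(S*(11 + S)))
O(-16)/(-82274) = (1/((-16)*(11 - 16)))/(-82274) = -1/16/(-5)*(-1/82274) = -1/16*(-⅕)*(-1/82274) = (1/80)*(-1/82274) = -1/6581920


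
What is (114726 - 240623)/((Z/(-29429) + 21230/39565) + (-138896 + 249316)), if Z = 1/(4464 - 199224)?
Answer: -29585199965455080/25948304210353721 ≈ -1.1402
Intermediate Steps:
Z = -1/194760 (Z = 1/(-194760) = -1/194760 ≈ -5.1345e-6)
(114726 - 240623)/((Z/(-29429) + 21230/39565) + (-138896 + 249316)) = (114726 - 240623)/((-1/194760/(-29429) + 21230/39565) + (-138896 + 249316)) = -125897/((-1/194760*(-1/29429) + 21230*(1/39565)) + 110420) = -125897/((1/5731592040 + 22/41) + 110420) = -125897/(126095024921/234995273640 + 110420) = -125897/25948304210353721/234995273640 = -125897*234995273640/25948304210353721 = -29585199965455080/25948304210353721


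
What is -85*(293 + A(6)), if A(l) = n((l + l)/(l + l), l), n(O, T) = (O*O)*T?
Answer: -25415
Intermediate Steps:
n(O, T) = T*O² (n(O, T) = O²*T = T*O²)
A(l) = l (A(l) = l*((l + l)/(l + l))² = l*((2*l)/((2*l)))² = l*((2*l)*(1/(2*l)))² = l*1² = l*1 = l)
-85*(293 + A(6)) = -85*(293 + 6) = -85*299 = -25415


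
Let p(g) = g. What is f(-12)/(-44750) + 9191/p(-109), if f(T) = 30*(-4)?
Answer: -41128417/487775 ≈ -84.318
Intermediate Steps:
f(T) = -120
f(-12)/(-44750) + 9191/p(-109) = -120/(-44750) + 9191/(-109) = -120*(-1/44750) + 9191*(-1/109) = 12/4475 - 9191/109 = -41128417/487775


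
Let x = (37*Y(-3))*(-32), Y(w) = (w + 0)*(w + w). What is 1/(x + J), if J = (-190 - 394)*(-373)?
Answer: 1/196520 ≈ 5.0885e-6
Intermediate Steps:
J = 217832 (J = -584*(-373) = 217832)
Y(w) = 2*w**2 (Y(w) = w*(2*w) = 2*w**2)
x = -21312 (x = (37*(2*(-3)**2))*(-32) = (37*(2*9))*(-32) = (37*18)*(-32) = 666*(-32) = -21312)
1/(x + J) = 1/(-21312 + 217832) = 1/196520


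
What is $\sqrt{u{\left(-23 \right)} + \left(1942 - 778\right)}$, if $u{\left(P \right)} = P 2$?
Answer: $\sqrt{1118} \approx 33.437$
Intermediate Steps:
$u{\left(P \right)} = 2 P$
$\sqrt{u{\left(-23 \right)} + \left(1942 - 778\right)} = \sqrt{2 \left(-23\right) + \left(1942 - 778\right)} = \sqrt{-46 + \left(1942 - 778\right)} = \sqrt{-46 + 1164} = \sqrt{1118}$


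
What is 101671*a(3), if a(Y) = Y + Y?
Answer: 610026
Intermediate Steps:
a(Y) = 2*Y
101671*a(3) = 101671*(2*3) = 101671*6 = 610026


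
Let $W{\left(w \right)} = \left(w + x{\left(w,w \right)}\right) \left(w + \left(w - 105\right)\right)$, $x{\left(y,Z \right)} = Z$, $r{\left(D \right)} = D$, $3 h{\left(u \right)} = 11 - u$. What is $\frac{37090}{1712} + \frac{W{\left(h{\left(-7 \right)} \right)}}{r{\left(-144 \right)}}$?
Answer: $\frac{25179}{856} \approx 29.415$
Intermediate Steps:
$h{\left(u \right)} = \frac{11}{3} - \frac{u}{3}$ ($h{\left(u \right)} = \frac{11 - u}{3} = \frac{11}{3} - \frac{u}{3}$)
$W{\left(w \right)} = 2 w \left(-105 + 2 w\right)$ ($W{\left(w \right)} = \left(w + w\right) \left(w + \left(w - 105\right)\right) = 2 w \left(w + \left(-105 + w\right)\right) = 2 w \left(-105 + 2 w\right)$)
$\frac{37090}{1712} + \frac{W{\left(h{\left(-7 \right)} \right)}}{r{\left(-144 \right)}} = \frac{37090}{1712} + \frac{2 \left(\frac{11}{3} - - \frac{7}{3}\right) \left(-105 + 2 \left(\frac{11}{3} - - \frac{7}{3}\right)\right)}{-144} = 37090 \cdot \frac{1}{1712} + 2 \left(\frac{11}{3} + \frac{7}{3}\right) \left(-105 + 2 \left(\frac{11}{3} + \frac{7}{3}\right)\right) \left(- \frac{1}{144}\right) = \frac{18545}{856} + 2 \cdot 6 \left(-105 + 2 \cdot 6\right) \left(- \frac{1}{144}\right) = \frac{18545}{856} + 2 \cdot 6 \left(-105 + 12\right) \left(- \frac{1}{144}\right) = \frac{18545}{856} + 2 \cdot 6 \left(-93\right) \left(- \frac{1}{144}\right) = \frac{18545}{856} - - \frac{31}{4} = \frac{18545}{856} + \frac{31}{4} = \frac{25179}{856}$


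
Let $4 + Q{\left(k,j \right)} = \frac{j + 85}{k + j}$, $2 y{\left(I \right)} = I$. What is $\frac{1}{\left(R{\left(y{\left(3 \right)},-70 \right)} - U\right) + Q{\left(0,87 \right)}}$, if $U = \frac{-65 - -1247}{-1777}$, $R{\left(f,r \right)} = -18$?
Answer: $- \frac{154599}{2992700} \approx -0.051659$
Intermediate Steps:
$y{\left(I \right)} = \frac{I}{2}$
$Q{\left(k,j \right)} = -4 + \frac{85 + j}{j + k}$ ($Q{\left(k,j \right)} = -4 + \frac{j + 85}{k + j} = -4 + \frac{85 + j}{j + k}$)
$U = - \frac{1182}{1777}$ ($U = \left(-65 + 1247\right) \left(- \frac{1}{1777}\right) = 1182 \left(- \frac{1}{1777}\right) = - \frac{1182}{1777} \approx -0.66517$)
$\frac{1}{\left(R{\left(y{\left(3 \right)},-70 \right)} - U\right) + Q{\left(0,87 \right)}} = \frac{1}{\left(-18 - - \frac{1182}{1777}\right) + \frac{85 - 0 - 261}{87 + 0}} = \frac{1}{\left(-18 + \frac{1182}{1777}\right) + \frac{85 + 0 - 261}{87}} = \frac{1}{- \frac{30804}{1777} + \frac{1}{87} \left(-176\right)} = \frac{1}{- \frac{30804}{1777} - \frac{176}{87}} = \frac{1}{- \frac{2992700}{154599}} = - \frac{154599}{2992700}$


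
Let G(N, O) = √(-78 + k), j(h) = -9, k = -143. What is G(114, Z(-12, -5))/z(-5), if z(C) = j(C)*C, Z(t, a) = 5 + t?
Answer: I*√221/45 ≈ 0.33036*I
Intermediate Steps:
z(C) = -9*C
G(N, O) = I*√221 (G(N, O) = √(-78 - 143) = √(-221) = I*√221)
G(114, Z(-12, -5))/z(-5) = (I*√221)/((-9*(-5))) = (I*√221)/45 = (I*√221)*(1/45) = I*√221/45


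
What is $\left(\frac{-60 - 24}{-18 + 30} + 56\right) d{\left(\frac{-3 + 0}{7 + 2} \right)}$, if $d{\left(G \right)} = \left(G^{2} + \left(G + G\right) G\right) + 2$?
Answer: $\frac{343}{3} \approx 114.33$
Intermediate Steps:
$d{\left(G \right)} = 2 + 3 G^{2}$ ($d{\left(G \right)} = \left(G^{2} + 2 G G\right) + 2 = \left(G^{2} + 2 G^{2}\right) + 2 = 3 G^{2} + 2 = 2 + 3 G^{2}$)
$\left(\frac{-60 - 24}{-18 + 30} + 56\right) d{\left(\frac{-3 + 0}{7 + 2} \right)} = \left(\frac{-60 - 24}{-18 + 30} + 56\right) \left(2 + 3 \left(\frac{-3 + 0}{7 + 2}\right)^{2}\right) = \left(- \frac{84}{12} + 56\right) \left(2 + 3 \left(- \frac{3}{9}\right)^{2}\right) = \left(\left(-84\right) \frac{1}{12} + 56\right) \left(2 + 3 \left(\left(-3\right) \frac{1}{9}\right)^{2}\right) = \left(-7 + 56\right) \left(2 + 3 \left(- \frac{1}{3}\right)^{2}\right) = 49 \left(2 + 3 \cdot \frac{1}{9}\right) = 49 \left(2 + \frac{1}{3}\right) = 49 \cdot \frac{7}{3} = \frac{343}{3}$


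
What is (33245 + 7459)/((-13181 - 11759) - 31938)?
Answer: -20352/28439 ≈ -0.71564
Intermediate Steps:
(33245 + 7459)/((-13181 - 11759) - 31938) = 40704/(-24940 - 31938) = 40704/(-56878) = 40704*(-1/56878) = -20352/28439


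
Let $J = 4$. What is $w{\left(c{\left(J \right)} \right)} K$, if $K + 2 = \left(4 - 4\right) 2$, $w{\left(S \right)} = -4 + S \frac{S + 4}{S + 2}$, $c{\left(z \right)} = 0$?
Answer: $8$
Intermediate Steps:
$w{\left(S \right)} = -4 + \frac{S \left(4 + S\right)}{2 + S}$ ($w{\left(S \right)} = -4 + S \frac{4 + S}{2 + S} = -4 + \frac{S \left(4 + S\right)}{2 + S}$)
$K = -2$ ($K = -2 + \left(4 - 4\right) 2 = -2 + 0 \cdot 2 = -2 + 0 = -2$)
$w{\left(c{\left(J \right)} \right)} K = \frac{-8 + 0^{2}}{2 + 0} \left(-2\right) = \frac{-8 + 0}{2} \left(-2\right) = \frac{1}{2} \left(-8\right) \left(-2\right) = \left(-4\right) \left(-2\right) = 8$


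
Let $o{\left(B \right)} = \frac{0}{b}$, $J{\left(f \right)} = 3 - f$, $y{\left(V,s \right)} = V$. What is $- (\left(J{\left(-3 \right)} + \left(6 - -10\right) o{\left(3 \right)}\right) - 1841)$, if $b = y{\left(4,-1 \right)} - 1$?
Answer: $1835$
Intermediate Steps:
$b = 3$ ($b = 4 - 1 = 3$)
$o{\left(B \right)} = 0$ ($o{\left(B \right)} = \frac{0}{3} = 0 \cdot \frac{1}{3} = 0$)
$- (\left(J{\left(-3 \right)} + \left(6 - -10\right) o{\left(3 \right)}\right) - 1841) = - (\left(\left(3 - -3\right) + \left(6 - -10\right) 0\right) - 1841) = - (\left(\left(3 + 3\right) + \left(6 + 10\right) 0\right) - 1841) = - (\left(6 + 16 \cdot 0\right) - 1841) = - (\left(6 + 0\right) - 1841) = - (6 - 1841) = \left(-1\right) \left(-1835\right) = 1835$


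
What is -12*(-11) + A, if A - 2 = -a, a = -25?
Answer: 159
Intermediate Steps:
A = 27 (A = 2 - 1*(-25) = 2 + 25 = 27)
-12*(-11) + A = -12*(-11) + 27 = 132 + 27 = 159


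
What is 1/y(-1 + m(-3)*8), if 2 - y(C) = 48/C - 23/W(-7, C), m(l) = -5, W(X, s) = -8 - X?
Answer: -41/813 ≈ -0.050430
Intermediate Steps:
y(C) = -21 - 48/C (y(C) = 2 - (48/C - 23/(-8 - 1*(-7))) = 2 - (48/C - 23/(-8 + 7)) = 2 - (48/C - 23/(-1)) = 2 - (48/C - 23*(-1)) = 2 - (48/C + 23) = 2 - (23 + 48/C) = 2 + (-23 - 48/C) = -21 - 48/C)
1/y(-1 + m(-3)*8) = 1/(-21 - 48/(-1 - 5*8)) = 1/(-21 - 48/(-1 - 40)) = 1/(-21 - 48/(-41)) = 1/(-21 - 48*(-1/41)) = 1/(-21 + 48/41) = 1/(-813/41) = -41/813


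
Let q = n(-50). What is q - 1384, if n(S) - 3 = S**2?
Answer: 1119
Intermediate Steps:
n(S) = 3 + S**2
q = 2503 (q = 3 + (-50)**2 = 3 + 2500 = 2503)
q - 1384 = 2503 - 1384 = 1119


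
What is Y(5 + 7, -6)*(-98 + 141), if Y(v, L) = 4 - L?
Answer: 430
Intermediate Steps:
Y(5 + 7, -6)*(-98 + 141) = (4 - 1*(-6))*(-98 + 141) = (4 + 6)*43 = 10*43 = 430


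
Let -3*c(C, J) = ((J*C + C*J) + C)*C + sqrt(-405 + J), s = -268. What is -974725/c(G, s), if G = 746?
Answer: -870632343250500/88646761424324273 - 2924175*I*sqrt(673)/88646761424324273 ≈ -0.0098214 - 8.5575e-10*I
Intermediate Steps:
c(C, J) = -sqrt(-405 + J)/3 - C*(C + 2*C*J)/3 (c(C, J) = -(((J*C + C*J) + C)*C + sqrt(-405 + J))/3 = -(((C*J + C*J) + C)*C + sqrt(-405 + J))/3 = -((2*C*J + C)*C + sqrt(-405 + J))/3 = -((C + 2*C*J)*C + sqrt(-405 + J))/3 = -(C*(C + 2*C*J) + sqrt(-405 + J))/3 = -(sqrt(-405 + J) + C*(C + 2*C*J))/3 = -sqrt(-405 + J)/3 - C*(C + 2*C*J)/3)
-974725/c(G, s) = -974725/(-1/3*746**2 - sqrt(-405 - 268)/3 - 2/3*(-268)*746**2) = -974725/(-1/3*556516 - I*sqrt(673)/3 - 2/3*(-268)*556516) = -974725/(-556516/3 - I*sqrt(673)/3 + 298292576/3) = -974725/(297736060/3 - I*sqrt(673)/3)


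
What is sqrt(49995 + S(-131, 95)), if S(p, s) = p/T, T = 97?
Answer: 2*sqrt(117597562)/97 ≈ 223.59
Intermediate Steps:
S(p, s) = p/97
sqrt(49995 + S(-131, 95)) = sqrt(49995 + (1/97)*(-131)) = sqrt(49995 - 131/97) = sqrt(4849384/97) = 2*sqrt(117597562)/97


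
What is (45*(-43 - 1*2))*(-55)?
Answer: 111375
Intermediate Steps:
(45*(-43 - 1*2))*(-55) = (45*(-43 - 2))*(-55) = (45*(-45))*(-55) = -2025*(-55) = 111375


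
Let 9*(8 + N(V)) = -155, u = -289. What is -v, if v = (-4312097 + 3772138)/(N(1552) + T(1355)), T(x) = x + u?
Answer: 4859631/9367 ≈ 518.80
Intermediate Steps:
N(V) = -227/9 (N(V) = -8 + (⅑)*(-155) = -8 - 155/9 = -227/9)
T(x) = -289 + x (T(x) = x - 289 = -289 + x)
v = -4859631/9367 (v = (-4312097 + 3772138)/(-227/9 + (-289 + 1355)) = -539959/(-227/9 + 1066) = -539959/9367/9 = -539959*9/9367 = -4859631/9367 ≈ -518.80)
-v = -1*(-4859631/9367) = 4859631/9367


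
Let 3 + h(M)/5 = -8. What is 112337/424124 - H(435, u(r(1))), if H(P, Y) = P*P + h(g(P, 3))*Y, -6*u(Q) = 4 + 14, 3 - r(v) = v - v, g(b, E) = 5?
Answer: -80324732023/424124 ≈ -1.8939e+5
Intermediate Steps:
h(M) = -55 (h(M) = -15 + 5*(-8) = -15 - 40 = -55)
r(v) = 3 (r(v) = 3 - (v - v) = 3 - 1*0 = 3 + 0 = 3)
u(Q) = -3 (u(Q) = -(4 + 14)/6 = -1/6*18 = -3)
H(P, Y) = P**2 - 55*Y (H(P, Y) = P*P - 55*Y = P**2 - 55*Y)
112337/424124 - H(435, u(r(1))) = 112337/424124 - (435**2 - 55*(-3)) = 112337*(1/424124) - (189225 + 165) = 112337/424124 - 1*189390 = 112337/424124 - 189390 = -80324732023/424124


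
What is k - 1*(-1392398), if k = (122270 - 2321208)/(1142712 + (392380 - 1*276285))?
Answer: 1752758150248/1258807 ≈ 1.3924e+6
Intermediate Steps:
k = -2198938/1258807 (k = -2198938/(1142712 + (392380 - 276285)) = -2198938/(1142712 + 116095) = -2198938/1258807 ≈ -1.7468)
k - 1*(-1392398) = -2198938/1258807 - 1*(-1392398) = -2198938/1258807 + 1392398 = 1752758150248/1258807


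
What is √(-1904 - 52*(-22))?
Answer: 2*I*√190 ≈ 27.568*I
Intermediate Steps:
√(-1904 - 52*(-22)) = √(-1904 + 1144) = √(-760) = 2*I*√190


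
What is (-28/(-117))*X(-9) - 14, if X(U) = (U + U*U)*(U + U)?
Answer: -4214/13 ≈ -324.15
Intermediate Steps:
X(U) = 2*U*(U + U²) (X(U) = (U + U²)*(2*U) = 2*U*(U + U²))
(-28/(-117))*X(-9) - 14 = (-28/(-117))*(2*(-9)²*(1 - 9)) - 14 = (-28*(-1/117))*(2*81*(-8)) - 14 = (28/117)*(-1296) - 14 = -4032/13 - 14 = -4214/13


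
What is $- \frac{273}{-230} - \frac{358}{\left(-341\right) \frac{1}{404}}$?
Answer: $\frac{33358453}{78430} \approx 425.33$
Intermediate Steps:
$- \frac{273}{-230} - \frac{358}{\left(-341\right) \frac{1}{404}} = \left(-273\right) \left(- \frac{1}{230}\right) - \frac{358}{\left(-341\right) \frac{1}{404}} = \frac{273}{230} - \frac{358}{- \frac{341}{404}} = \frac{273}{230} - - \frac{144632}{341} = \frac{273}{230} + \frac{144632}{341} = \frac{33358453}{78430}$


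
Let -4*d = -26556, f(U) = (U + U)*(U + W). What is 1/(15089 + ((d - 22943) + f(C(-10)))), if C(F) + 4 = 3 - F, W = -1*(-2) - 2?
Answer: -1/1053 ≈ -0.00094967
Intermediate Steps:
W = 0 (W = 2 - 2 = 0)
C(F) = -1 - F (C(F) = -4 + (3 - F) = -1 - F)
f(U) = 2*U**2 (f(U) = (U + U)*(U + 0) = (2*U)*U = 2*U**2)
d = 6639 (d = -1/4*(-26556) = 6639)
1/(15089 + ((d - 22943) + f(C(-10)))) = 1/(15089 + ((6639 - 22943) + 2*(-1 - 1*(-10))**2)) = 1/(15089 + (-16304 + 2*(-1 + 10)**2)) = 1/(15089 + (-16304 + 2*9**2)) = 1/(15089 + (-16304 + 2*81)) = 1/(15089 + (-16304 + 162)) = 1/(15089 - 16142) = 1/(-1053) = -1/1053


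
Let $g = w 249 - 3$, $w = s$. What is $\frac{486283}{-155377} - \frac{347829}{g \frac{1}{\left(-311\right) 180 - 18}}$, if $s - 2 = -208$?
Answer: $- \frac{1008805313817995}{2656791323} \approx -3.7971 \cdot 10^{5}$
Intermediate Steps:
$s = -206$ ($s = 2 - 208 = -206$)
$w = -206$
$g = -51297$ ($g = \left(-206\right) 249 - 3 = -51294 - 3 = -51297$)
$\frac{486283}{-155377} - \frac{347829}{g \frac{1}{\left(-311\right) 180 - 18}} = \frac{486283}{-155377} - \frac{347829}{\left(-51297\right) \frac{1}{\left(-311\right) 180 - 18}} = 486283 \left(- \frac{1}{155377}\right) - \frac{347829}{\left(-51297\right) \frac{1}{-55980 - 18}} = - \frac{486283}{155377} - \frac{347829}{\left(-51297\right) \frac{1}{-55998}} = - \frac{486283}{155377} - \frac{347829}{\left(-51297\right) \left(- \frac{1}{55998}\right)} = - \frac{486283}{155377} - \frac{347829}{\frac{17099}{18666}} = - \frac{486283}{155377} - \frac{6492576114}{17099} = - \frac{1008805313817995}{2656791323}$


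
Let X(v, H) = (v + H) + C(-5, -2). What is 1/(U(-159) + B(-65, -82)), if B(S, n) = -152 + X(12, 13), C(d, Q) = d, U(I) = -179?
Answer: -1/311 ≈ -0.0032154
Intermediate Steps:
X(v, H) = -5 + H + v (X(v, H) = (v + H) - 5 = (H + v) - 5 = -5 + H + v)
B(S, n) = -132 (B(S, n) = -152 + (-5 + 13 + 12) = -152 + 20 = -132)
1/(U(-159) + B(-65, -82)) = 1/(-179 - 132) = 1/(-311) = -1/311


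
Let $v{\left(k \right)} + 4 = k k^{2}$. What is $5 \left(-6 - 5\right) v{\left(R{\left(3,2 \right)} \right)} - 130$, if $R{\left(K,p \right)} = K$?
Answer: $-1395$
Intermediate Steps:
$v{\left(k \right)} = -4 + k^{3}$ ($v{\left(k \right)} = -4 + k k^{2} = -4 + k^{3}$)
$5 \left(-6 - 5\right) v{\left(R{\left(3,2 \right)} \right)} - 130 = 5 \left(-6 - 5\right) \left(-4 + 3^{3}\right) - 130 = 5 \left(-11\right) \left(-4 + 27\right) - 130 = \left(-55\right) 23 - 130 = -1265 - 130 = -1395$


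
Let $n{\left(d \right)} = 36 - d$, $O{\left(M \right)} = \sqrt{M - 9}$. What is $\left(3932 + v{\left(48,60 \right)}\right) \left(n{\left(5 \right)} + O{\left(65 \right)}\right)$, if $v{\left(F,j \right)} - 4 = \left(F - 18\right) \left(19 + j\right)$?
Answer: $195486 + 12612 \sqrt{14} \approx 2.4268 \cdot 10^{5}$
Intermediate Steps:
$v{\left(F,j \right)} = 4 + \left(-18 + F\right) \left(19 + j\right)$ ($v{\left(F,j \right)} = 4 + \left(F - 18\right) \left(19 + j\right) = 4 + \left(-18 + F\right) \left(19 + j\right)$)
$O{\left(M \right)} = \sqrt{-9 + M}$
$\left(3932 + v{\left(48,60 \right)}\right) \left(n{\left(5 \right)} + O{\left(65 \right)}\right) = \left(3932 + \left(-338 - 1080 + 19 \cdot 48 + 48 \cdot 60\right)\right) \left(\left(36 - 5\right) + \sqrt{-9 + 65}\right) = \left(3932 + \left(-338 - 1080 + 912 + 2880\right)\right) \left(\left(36 - 5\right) + \sqrt{56}\right) = \left(3932 + 2374\right) \left(31 + 2 \sqrt{14}\right) = 6306 \left(31 + 2 \sqrt{14}\right) = 195486 + 12612 \sqrt{14}$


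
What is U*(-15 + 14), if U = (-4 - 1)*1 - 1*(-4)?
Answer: 1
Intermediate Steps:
U = -1 (U = -5*1 + 4 = -5 + 4 = -1)
U*(-15 + 14) = -(-15 + 14) = -1*(-1) = 1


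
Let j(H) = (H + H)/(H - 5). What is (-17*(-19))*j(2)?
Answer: -1292/3 ≈ -430.67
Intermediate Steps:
j(H) = 2*H/(-5 + H) (j(H) = (2*H)/(-5 + H) = 2*H/(-5 + H))
(-17*(-19))*j(2) = (-17*(-19))*(2*2/(-5 + 2)) = 323*(2*2/(-3)) = 323*(2*2*(-⅓)) = 323*(-4/3) = -1292/3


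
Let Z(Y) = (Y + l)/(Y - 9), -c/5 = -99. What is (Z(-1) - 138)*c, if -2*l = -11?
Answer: -274131/4 ≈ -68533.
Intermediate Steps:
c = 495 (c = -5*(-99) = 495)
l = 11/2 (l = -½*(-11) = 11/2 ≈ 5.5000)
Z(Y) = (11/2 + Y)/(-9 + Y) (Z(Y) = (Y + 11/2)/(Y - 9) = (11/2 + Y)/(-9 + Y))
(Z(-1) - 138)*c = ((11/2 - 1)/(-9 - 1) - 138)*495 = ((9/2)/(-10) - 138)*495 = (-⅒*9/2 - 138)*495 = (-9/20 - 138)*495 = -2769/20*495 = -274131/4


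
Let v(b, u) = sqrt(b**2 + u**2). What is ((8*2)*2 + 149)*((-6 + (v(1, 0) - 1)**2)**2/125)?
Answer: 6516/125 ≈ 52.128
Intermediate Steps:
((8*2)*2 + 149)*((-6 + (v(1, 0) - 1)**2)**2/125) = ((8*2)*2 + 149)*((-6 + (sqrt(1**2 + 0**2) - 1)**2)**2/125) = (16*2 + 149)*((-6 + (sqrt(1 + 0) - 1)**2)**2*(1/125)) = (32 + 149)*((-6 + (sqrt(1) - 1)**2)**2*(1/125)) = 181*((-6 + (1 - 1)**2)**2*(1/125)) = 181*((-6 + 0**2)**2*(1/125)) = 181*((-6 + 0)**2*(1/125)) = 181*((-6)**2*(1/125)) = 181*(36*(1/125)) = 181*(36/125) = 6516/125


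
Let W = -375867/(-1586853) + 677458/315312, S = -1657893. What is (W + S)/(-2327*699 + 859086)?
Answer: 46085103201221515/21334168424031624 ≈ 2.1602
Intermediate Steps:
W = 66307868621/27797432952 (W = -375867*(-1/1586853) + 677458*(1/315312) = 41763/176317 + 338729/157656 = 66307868621/27797432952 ≈ 2.3854)
(W + S)/(-2327*699 + 859086) = (66307868621/27797432952 - 1657893)/(-2327*699 + 859086) = -46085103201221515/(27797432952*(-1626573 + 859086)) = -46085103201221515/27797432952/(-767487) = -46085103201221515/27797432952*(-1/767487) = 46085103201221515/21334168424031624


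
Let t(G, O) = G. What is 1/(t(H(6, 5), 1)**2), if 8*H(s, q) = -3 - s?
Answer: 64/81 ≈ 0.79012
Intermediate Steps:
H(s, q) = -3/8 - s/8 (H(s, q) = (-3 - s)/8 = -3/8 - s/8)
1/(t(H(6, 5), 1)**2) = 1/((-3/8 - 1/8*6)**2) = 1/((-3/8 - 3/4)**2) = 1/((-9/8)**2) = 1/(81/64) = 64/81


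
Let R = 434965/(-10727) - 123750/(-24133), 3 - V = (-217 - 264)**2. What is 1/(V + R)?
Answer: -258874691/59901900304473 ≈ -4.3216e-6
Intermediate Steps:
V = -231358 (V = 3 - (-217 - 264)**2 = 3 - 1*(-481)**2 = 3 - 1*231361 = 3 - 231361 = -231358)
R = -9169544095/258874691 (R = 434965*(-1/10727) - 123750*(-1/24133) = -434965/10727 + 123750/24133 = -9169544095/258874691 ≈ -35.421)
1/(V + R) = 1/(-231358 - 9169544095/258874691) = 1/(-59901900304473/258874691) = -258874691/59901900304473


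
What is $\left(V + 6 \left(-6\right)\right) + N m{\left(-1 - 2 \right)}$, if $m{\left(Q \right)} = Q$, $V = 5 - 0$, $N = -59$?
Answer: $146$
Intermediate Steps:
$V = 5$ ($V = 5 + 0 = 5$)
$\left(V + 6 \left(-6\right)\right) + N m{\left(-1 - 2 \right)} = \left(5 + 6 \left(-6\right)\right) - 59 \left(-1 - 2\right) = \left(5 - 36\right) - -177 = -31 + 177 = 146$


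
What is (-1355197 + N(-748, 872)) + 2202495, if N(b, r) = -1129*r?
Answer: -137190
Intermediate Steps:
(-1355197 + N(-748, 872)) + 2202495 = (-1355197 - 1129*872) + 2202495 = (-1355197 - 984488) + 2202495 = -2339685 + 2202495 = -137190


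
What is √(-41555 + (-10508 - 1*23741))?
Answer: 2*I*√18951 ≈ 275.33*I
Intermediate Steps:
√(-41555 + (-10508 - 1*23741)) = √(-41555 + (-10508 - 23741)) = √(-41555 - 34249) = √(-75804) = 2*I*√18951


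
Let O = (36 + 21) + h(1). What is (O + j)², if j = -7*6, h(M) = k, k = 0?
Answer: 225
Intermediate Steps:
h(M) = 0
j = -42
O = 57 (O = (36 + 21) + 0 = 57 + 0 = 57)
(O + j)² = (57 - 42)² = 15² = 225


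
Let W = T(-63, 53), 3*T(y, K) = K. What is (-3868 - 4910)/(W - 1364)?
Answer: 3762/577 ≈ 6.5199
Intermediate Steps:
T(y, K) = K/3
W = 53/3 (W = (⅓)*53 = 53/3 ≈ 17.667)
(-3868 - 4910)/(W - 1364) = (-3868 - 4910)/(53/3 - 1364) = -8778/(-4039/3) = -8778*(-3/4039) = 3762/577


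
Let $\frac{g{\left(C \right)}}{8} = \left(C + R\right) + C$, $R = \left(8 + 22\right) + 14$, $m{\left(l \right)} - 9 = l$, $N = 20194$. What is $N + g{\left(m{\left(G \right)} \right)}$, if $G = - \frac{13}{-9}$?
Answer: $\frac{186418}{9} \approx 20713.0$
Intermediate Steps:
$G = \frac{13}{9}$ ($G = \left(-13\right) \left(- \frac{1}{9}\right) = \frac{13}{9} \approx 1.4444$)
$m{\left(l \right)} = 9 + l$
$R = 44$ ($R = 30 + 14 = 44$)
$g{\left(C \right)} = 352 + 16 C$ ($g{\left(C \right)} = 8 \left(\left(C + 44\right) + C\right) = 8 \left(\left(44 + C\right) + C\right) = 8 \left(44 + 2 C\right) = 352 + 16 C$)
$N + g{\left(m{\left(G \right)} \right)} = 20194 + \left(352 + 16 \left(9 + \frac{13}{9}\right)\right) = 20194 + \left(352 + 16 \cdot \frac{94}{9}\right) = 20194 + \left(352 + \frac{1504}{9}\right) = 20194 + \frac{4672}{9} = \frac{186418}{9}$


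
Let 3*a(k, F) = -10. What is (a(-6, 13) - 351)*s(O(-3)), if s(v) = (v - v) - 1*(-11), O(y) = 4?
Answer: -11693/3 ≈ -3897.7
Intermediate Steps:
a(k, F) = -10/3 (a(k, F) = (⅓)*(-10) = -10/3)
s(v) = 11 (s(v) = 0 + 11 = 11)
(a(-6, 13) - 351)*s(O(-3)) = (-10/3 - 351)*11 = -1063/3*11 = -11693/3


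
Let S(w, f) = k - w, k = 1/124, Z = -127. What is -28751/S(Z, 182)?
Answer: -3565124/15749 ≈ -226.37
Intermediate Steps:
k = 1/124 ≈ 0.0080645
S(w, f) = 1/124 - w
-28751/S(Z, 182) = -28751/(1/124 - 1*(-127)) = -28751/(1/124 + 127) = -28751/15749/124 = -28751*124/15749 = -3565124/15749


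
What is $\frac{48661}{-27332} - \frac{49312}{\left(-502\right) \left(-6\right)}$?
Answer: $- \frac{373590629}{20580996} \approx -18.152$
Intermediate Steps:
$\frac{48661}{-27332} - \frac{49312}{\left(-502\right) \left(-6\right)} = 48661 \left(- \frac{1}{27332}\right) - \frac{49312}{3012} = - \frac{48661}{27332} - \frac{12328}{753} = - \frac{373590629}{20580996}$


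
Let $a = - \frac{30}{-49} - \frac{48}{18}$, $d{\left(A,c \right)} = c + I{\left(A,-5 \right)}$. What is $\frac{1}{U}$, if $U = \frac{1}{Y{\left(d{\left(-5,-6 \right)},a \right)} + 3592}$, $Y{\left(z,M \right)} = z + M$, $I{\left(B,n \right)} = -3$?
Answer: $\frac{526399}{147} \approx 3580.9$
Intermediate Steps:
$d{\left(A,c \right)} = -3 + c$ ($d{\left(A,c \right)} = c - 3 = -3 + c$)
$a = - \frac{302}{147}$ ($a = \left(-30\right) \left(- \frac{1}{49}\right) - \frac{8}{3} = \frac{30}{49} - \frac{8}{3} = - \frac{302}{147} \approx -2.0544$)
$Y{\left(z,M \right)} = M + z$
$U = \frac{147}{526399}$ ($U = \frac{1}{\left(- \frac{302}{147} - 9\right) + 3592} = \frac{1}{- \frac{1625}{147} + 3592} = \frac{1}{\frac{526399}{147}} = \frac{147}{526399} \approx 0.00027926$)
$\frac{1}{U} = \frac{1}{\frac{147}{526399}} = \frac{526399}{147}$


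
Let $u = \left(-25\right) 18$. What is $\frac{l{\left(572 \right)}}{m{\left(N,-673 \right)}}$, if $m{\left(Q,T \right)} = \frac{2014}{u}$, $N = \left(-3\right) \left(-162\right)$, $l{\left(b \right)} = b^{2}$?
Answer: $- \frac{73616400}{1007} \approx -73105.0$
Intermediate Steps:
$u = -450$
$N = 486$
$m{\left(Q,T \right)} = - \frac{1007}{225}$ ($m{\left(Q,T \right)} = \frac{2014}{-450} = 2014 \left(- \frac{1}{450}\right) = - \frac{1007}{225}$)
$\frac{l{\left(572 \right)}}{m{\left(N,-673 \right)}} = \frac{572^{2}}{- \frac{1007}{225}} = 327184 \left(- \frac{225}{1007}\right) = - \frac{73616400}{1007}$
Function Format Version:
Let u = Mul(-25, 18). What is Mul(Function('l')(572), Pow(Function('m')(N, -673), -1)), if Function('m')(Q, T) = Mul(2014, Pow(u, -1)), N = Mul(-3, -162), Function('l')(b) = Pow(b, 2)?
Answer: Rational(-73616400, 1007) ≈ -73105.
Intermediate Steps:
u = -450
N = 486
Function('m')(Q, T) = Rational(-1007, 225) (Function('m')(Q, T) = Mul(2014, Pow(-450, -1)) = Mul(2014, Rational(-1, 450)) = Rational(-1007, 225))
Mul(Function('l')(572), Pow(Function('m')(N, -673), -1)) = Mul(Pow(572, 2), Pow(Rational(-1007, 225), -1)) = Mul(327184, Rational(-225, 1007)) = Rational(-73616400, 1007)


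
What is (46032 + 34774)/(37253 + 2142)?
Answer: 80806/39395 ≈ 2.0512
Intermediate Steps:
(46032 + 34774)/(37253 + 2142) = 80806/39395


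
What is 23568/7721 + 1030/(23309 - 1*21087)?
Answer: 30160363/8578031 ≈ 3.5160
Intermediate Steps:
23568/7721 + 1030/(23309 - 1*21087) = 23568*(1/7721) + 1030/(23309 - 21087) = 23568/7721 + 1030/2222 = 23568/7721 + 1030*(1/2222) = 23568/7721 + 515/1111 = 30160363/8578031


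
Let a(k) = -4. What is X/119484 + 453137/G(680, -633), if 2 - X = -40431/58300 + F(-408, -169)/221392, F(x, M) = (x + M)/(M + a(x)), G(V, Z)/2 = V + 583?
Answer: 1679126508345048659243/9360244312607601600 ≈ 179.39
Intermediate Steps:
G(V, Z) = 1166 + 2*V (G(V, Z) = 2*(V + 583) = 2*(583 + V) = 1166 + 2*V)
F(x, M) = (M + x)/(-4 + M) (F(x, M) = (x + M)/(M - 4) = (M + x)/(-4 + M))
X = 1503595449549/558234393200 (X = 2 - (-40431/58300 + ((-169 - 408)/(-4 - 169))/221392) = 2 - (-40431*1/58300 + (-577/(-173))*(1/221392)) = 2 - (-40431/58300 - 1/173*(-577)*(1/221392)) = 2 - (-40431/58300 + (577/173)*(1/221392)) = 2 - (-40431/58300 + 577/38300816) = 2 - 1*(-387126663149/558234393200) = 2 + 387126663149/558234393200 = 1503595449549/558234393200 ≈ 2.6935)
X/119484 + 453137/G(680, -633) = (1503595449549/558234393200)/119484 + 453137/(1166 + 2*680) = (1503595449549/558234393200)*(1/119484) + 453137/(1166 + 1360) = 167066161061/7411119804123200 + 453137/2526 = 1679126508345048659243/9360244312607601600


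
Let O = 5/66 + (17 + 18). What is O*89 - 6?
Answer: 205639/66 ≈ 3115.7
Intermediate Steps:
O = 2315/66 (O = 5*(1/66) + 35 = 5/66 + 35 = 2315/66 ≈ 35.076)
O*89 - 6 = (2315/66)*89 - 6 = 206035/66 - 6 = 205639/66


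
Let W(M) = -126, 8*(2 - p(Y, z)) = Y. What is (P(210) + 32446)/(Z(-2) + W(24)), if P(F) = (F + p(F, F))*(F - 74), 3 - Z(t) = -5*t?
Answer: -8244/19 ≈ -433.89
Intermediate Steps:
Z(t) = 3 + 5*t (Z(t) = 3 - (-5)*t = 3 + 5*t)
p(Y, z) = 2 - Y/8
P(F) = (-74 + F)*(2 + 7*F/8) (P(F) = (F + (2 - F/8))*(F - 74) = (2 + 7*F/8)*(-74 + F) = (-74 + F)*(2 + 7*F/8))
(P(210) + 32446)/(Z(-2) + W(24)) = ((-148 - 251/4*210 + (7/8)*210²) + 32446)/((3 + 5*(-2)) - 126) = ((-148 - 26355/2 + (7/8)*44100) + 32446)/((3 - 10) - 126) = ((-148 - 26355/2 + 77175/2) + 32446)/(-7 - 126) = (25262 + 32446)/(-133) = 57708*(-1/133) = -8244/19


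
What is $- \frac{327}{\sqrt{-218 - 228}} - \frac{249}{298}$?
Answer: $- \frac{249}{298} + \frac{327 i \sqrt{446}}{446} \approx -0.83557 + 15.484 i$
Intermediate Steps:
$- \frac{327}{\sqrt{-218 - 228}} - \frac{249}{298} = - \frac{327}{\sqrt{-446}} - \frac{249}{298} = - \frac{327}{i \sqrt{446}} - \frac{249}{298} = - 327 \left(- \frac{i \sqrt{446}}{446}\right) - \frac{249}{298} = \frac{327 i \sqrt{446}}{446} - \frac{249}{298} = - \frac{249}{298} + \frac{327 i \sqrt{446}}{446}$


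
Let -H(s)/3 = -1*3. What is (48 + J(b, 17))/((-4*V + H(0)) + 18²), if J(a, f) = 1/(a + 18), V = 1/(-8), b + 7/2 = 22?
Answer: 7012/48691 ≈ 0.14401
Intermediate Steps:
b = 37/2 (b = -7/2 + 22 = 37/2 ≈ 18.500)
V = -⅛ ≈ -0.12500
J(a, f) = 1/(18 + a)
H(s) = 9 (H(s) = -(-3)*3 = -3*(-3) = 9)
(48 + J(b, 17))/((-4*V + H(0)) + 18²) = (48 + 1/(18 + 37/2))/((-4*(-⅛) + 9) + 18²) = (48 + 1/(73/2))/((½ + 9) + 324) = (48 + 2/73)/(19/2 + 324) = 3506/(73*(667/2)) = (3506/73)*(2/667) = 7012/48691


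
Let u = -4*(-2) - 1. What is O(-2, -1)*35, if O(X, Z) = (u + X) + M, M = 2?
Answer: 245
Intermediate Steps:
u = 7 (u = 8 - 1 = 7)
O(X, Z) = 9 + X (O(X, Z) = (7 + X) + 2 = 9 + X)
O(-2, -1)*35 = (9 - 2)*35 = 7*35 = 245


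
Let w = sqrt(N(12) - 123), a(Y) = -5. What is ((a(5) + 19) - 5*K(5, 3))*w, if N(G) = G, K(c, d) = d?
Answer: -I*sqrt(111) ≈ -10.536*I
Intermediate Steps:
w = I*sqrt(111) (w = sqrt(12 - 123) = sqrt(-111) = I*sqrt(111) ≈ 10.536*I)
((a(5) + 19) - 5*K(5, 3))*w = ((-5 + 19) - 5*3)*(I*sqrt(111)) = (14 - 15)*(I*sqrt(111)) = -I*sqrt(111)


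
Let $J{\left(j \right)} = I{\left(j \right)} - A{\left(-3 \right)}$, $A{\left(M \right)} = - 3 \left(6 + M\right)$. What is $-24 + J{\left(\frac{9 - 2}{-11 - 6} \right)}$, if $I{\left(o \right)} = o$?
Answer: $- \frac{262}{17} \approx -15.412$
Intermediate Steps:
$A{\left(M \right)} = -18 - 3 M$
$J{\left(j \right)} = 9 + j$ ($J{\left(j \right)} = j - \left(-18 - -9\right) = j - \left(-18 + 9\right) = j - -9 = j + 9 = 9 + j$)
$-24 + J{\left(\frac{9 - 2}{-11 - 6} \right)} = -24 + \left(9 + \frac{9 - 2}{-11 - 6}\right) = -24 + \left(9 + \frac{7}{-17}\right) = -24 + \left(9 + 7 \left(- \frac{1}{17}\right)\right) = -24 + \left(9 - \frac{7}{17}\right) = -24 + \frac{146}{17} = - \frac{262}{17}$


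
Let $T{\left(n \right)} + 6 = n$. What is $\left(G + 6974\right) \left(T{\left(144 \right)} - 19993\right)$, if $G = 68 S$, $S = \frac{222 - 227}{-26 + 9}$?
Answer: $-138865870$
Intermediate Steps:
$S = \frac{5}{17}$ ($S = - \frac{5}{-17} = \left(-5\right) \left(- \frac{1}{17}\right) = \frac{5}{17} \approx 0.29412$)
$T{\left(n \right)} = -6 + n$
$G = 20$ ($G = 68 \cdot \frac{5}{17} = 20$)
$\left(G + 6974\right) \left(T{\left(144 \right)} - 19993\right) = \left(20 + 6974\right) \left(\left(-6 + 144\right) - 19993\right) = 6994 \left(138 - 19993\right) = 6994 \left(-19855\right) = -138865870$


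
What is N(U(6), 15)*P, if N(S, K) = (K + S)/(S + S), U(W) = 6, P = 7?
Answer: 49/4 ≈ 12.250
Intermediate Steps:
N(S, K) = (K + S)/(2*S) (N(S, K) = (K + S)/((2*S)) = (K + S)*(1/(2*S)) = (K + S)/(2*S))
N(U(6), 15)*P = ((½)*(15 + 6)/6)*7 = ((½)*(⅙)*21)*7 = (7/4)*7 = 49/4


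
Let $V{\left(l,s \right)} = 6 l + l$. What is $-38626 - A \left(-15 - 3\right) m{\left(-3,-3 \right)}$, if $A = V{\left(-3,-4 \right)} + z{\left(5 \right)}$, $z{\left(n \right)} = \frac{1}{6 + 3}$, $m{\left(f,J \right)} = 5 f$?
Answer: $-32986$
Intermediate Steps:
$z{\left(n \right)} = \frac{1}{9}$
$V{\left(l,s \right)} = 7 l$
$A = - \frac{188}{9}$ ($A = 7 \left(-3\right) + \frac{1}{9} = -21 + \frac{1}{9} = - \frac{188}{9} \approx -20.889$)
$-38626 - A \left(-15 - 3\right) m{\left(-3,-3 \right)} = -38626 - - \frac{188 \left(-15 - 3\right)}{9} \cdot 5 \left(-3\right) = -38626 - - \frac{188 \left(-15 - 3\right)}{9} \left(-15\right) = -38626 - \left(- \frac{188}{9}\right) \left(-18\right) \left(-15\right) = -38626 - 376 \left(-15\right) = -38626 - -5640 = -38626 + 5640 = -32986$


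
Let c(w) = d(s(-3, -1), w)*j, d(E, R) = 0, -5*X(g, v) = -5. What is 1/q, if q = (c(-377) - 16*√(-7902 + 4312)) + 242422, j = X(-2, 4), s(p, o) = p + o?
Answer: 121211/29384672562 + 4*I*√3590/14692336281 ≈ 4.125e-6 + 1.6312e-8*I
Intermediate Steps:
X(g, v) = 1 (X(g, v) = -⅕*(-5) = 1)
s(p, o) = o + p
j = 1
c(w) = 0 (c(w) = 0*1 = 0)
q = 242422 - 16*I*√3590 (q = (0 - 16*√(-7902 + 4312)) + 242422 = (0 - 16*I*√3590) + 242422 = -16*I*√3590 + 242422 = 242422 - 16*I*√3590 ≈ 2.4242e+5 - 958.67*I)
1/q = 1/(242422 - 16*I*√3590)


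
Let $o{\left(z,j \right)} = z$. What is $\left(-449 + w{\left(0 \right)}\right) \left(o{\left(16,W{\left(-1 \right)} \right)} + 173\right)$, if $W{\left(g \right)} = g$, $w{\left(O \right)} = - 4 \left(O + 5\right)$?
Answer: $-88641$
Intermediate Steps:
$w{\left(O \right)} = -20 - 4 O$ ($w{\left(O \right)} = - 4 \left(5 + O\right) = -20 - 4 O$)
$\left(-449 + w{\left(0 \right)}\right) \left(o{\left(16,W{\left(-1 \right)} \right)} + 173\right) = \left(-449 - 20\right) \left(16 + 173\right) = \left(-449 + \left(-20 + 0\right)\right) 189 = \left(-449 - 20\right) 189 = \left(-469\right) 189 = -88641$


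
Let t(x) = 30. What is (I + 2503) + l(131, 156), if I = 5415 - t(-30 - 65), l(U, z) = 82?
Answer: 7970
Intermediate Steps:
I = 5385 (I = 5415 - 1*30 = 5415 - 30 = 5385)
(I + 2503) + l(131, 156) = (5385 + 2503) + 82 = 7888 + 82 = 7970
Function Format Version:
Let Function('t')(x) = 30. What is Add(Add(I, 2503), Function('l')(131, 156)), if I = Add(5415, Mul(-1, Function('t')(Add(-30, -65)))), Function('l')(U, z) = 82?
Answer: 7970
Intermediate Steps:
I = 5385 (I = Add(5415, Mul(-1, 30)) = Add(5415, -30) = 5385)
Add(Add(I, 2503), Function('l')(131, 156)) = Add(Add(5385, 2503), 82) = Add(7888, 82) = 7970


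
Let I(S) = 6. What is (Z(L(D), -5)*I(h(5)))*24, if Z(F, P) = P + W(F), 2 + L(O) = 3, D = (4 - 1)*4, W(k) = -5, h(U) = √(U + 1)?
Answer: -1440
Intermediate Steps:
h(U) = √(1 + U)
D = 12 (D = 3*4 = 12)
L(O) = 1 (L(O) = -2 + 3 = 1)
Z(F, P) = -5 + P (Z(F, P) = P - 5 = -5 + P)
(Z(L(D), -5)*I(h(5)))*24 = ((-5 - 5)*6)*24 = -10*6*24 = -60*24 = -1440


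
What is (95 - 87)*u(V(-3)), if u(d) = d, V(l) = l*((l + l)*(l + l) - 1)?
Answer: -840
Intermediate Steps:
V(l) = l*(-1 + 4*l**2) (V(l) = l*((2*l)*(2*l) - 1) = l*(4*l**2 - 1) = l*(-1 + 4*l**2))
(95 - 87)*u(V(-3)) = (95 - 87)*(-1*(-3) + 4*(-3)**3) = 8*(3 + 4*(-27)) = 8*(3 - 108) = 8*(-105) = -840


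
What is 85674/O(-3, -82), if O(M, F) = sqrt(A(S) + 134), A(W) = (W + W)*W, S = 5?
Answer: 42837*sqrt(46)/46 ≈ 6316.0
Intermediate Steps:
A(W) = 2*W**2 (A(W) = (2*W)*W = 2*W**2)
O(M, F) = 2*sqrt(46) (O(M, F) = sqrt(2*5**2 + 134) = sqrt(2*25 + 134) = sqrt(50 + 134) = sqrt(184) = 2*sqrt(46))
85674/O(-3, -82) = 85674/((2*sqrt(46))) = 85674*(sqrt(46)/92) = 42837*sqrt(46)/46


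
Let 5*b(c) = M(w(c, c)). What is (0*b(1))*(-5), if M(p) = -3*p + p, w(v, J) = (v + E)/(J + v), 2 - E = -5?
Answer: 0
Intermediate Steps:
E = 7 (E = 2 - 1*(-5) = 2 + 5 = 7)
w(v, J) = (7 + v)/(J + v) (w(v, J) = (v + 7)/(J + v) = (7 + v)/(J + v))
M(p) = -2*p
b(c) = -(7 + c)/(5*c) (b(c) = (-2*(7 + c)/(c + c))/5 = (-2*(7 + c)/(2*c))/5 = (-2*1/(2*c)*(7 + c))/5 = (-(7 + c)/c)/5 = -(7 + c)/(5*c))
(0*b(1))*(-5) = (0*((⅕)*(-7 - 1*1)/1))*(-5) = (0*((⅕)*1*(-7 - 1)))*(-5) = (0*((⅕)*1*(-8)))*(-5) = (0*(-8/5))*(-5) = 0*(-5) = 0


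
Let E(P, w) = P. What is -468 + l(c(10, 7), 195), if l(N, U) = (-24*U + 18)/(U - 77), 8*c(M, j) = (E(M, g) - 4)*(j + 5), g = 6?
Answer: -29943/59 ≈ -507.51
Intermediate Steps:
c(M, j) = (-4 + M)*(5 + j)/8 (c(M, j) = ((M - 4)*(j + 5))/8 = ((-4 + M)*(5 + j))/8 = (-4 + M)*(5 + j)/8)
l(N, U) = (18 - 24*U)/(-77 + U)
-468 + l(c(10, 7), 195) = -468 + 6*(3 - 4*195)/(-77 + 195) = -468 + 6*(3 - 780)/118 = -468 + 6*(1/118)*(-777) = -468 - 2331/59 = -29943/59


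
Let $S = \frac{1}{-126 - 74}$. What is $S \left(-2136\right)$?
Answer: $\frac{267}{25} \approx 10.68$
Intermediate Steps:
$S = - \frac{1}{200}$ ($S = \frac{1}{-200} = - \frac{1}{200} \approx -0.005$)
$S \left(-2136\right) = \left(- \frac{1}{200}\right) \left(-2136\right) = \frac{267}{25}$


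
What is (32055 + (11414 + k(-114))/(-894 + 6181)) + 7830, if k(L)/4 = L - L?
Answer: 210883409/5287 ≈ 39887.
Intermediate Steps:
k(L) = 0 (k(L) = 4*(L - L) = 4*0 = 0)
(32055 + (11414 + k(-114))/(-894 + 6181)) + 7830 = (32055 + (11414 + 0)/(-894 + 6181)) + 7830 = (32055 + 11414/5287) + 7830 = 169486199/5287 + 7830 = 210883409/5287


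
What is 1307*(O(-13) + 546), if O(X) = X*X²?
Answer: -2157857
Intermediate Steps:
O(X) = X³
1307*(O(-13) + 546) = 1307*((-13)³ + 546) = 1307*(-2197 + 546) = 1307*(-1651) = -2157857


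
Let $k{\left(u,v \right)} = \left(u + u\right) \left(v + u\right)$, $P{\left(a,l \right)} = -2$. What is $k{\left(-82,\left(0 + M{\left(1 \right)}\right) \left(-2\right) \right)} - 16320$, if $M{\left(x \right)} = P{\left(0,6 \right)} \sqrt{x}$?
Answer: $-3528$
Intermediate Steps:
$M{\left(x \right)} = - 2 \sqrt{x}$
$k{\left(u,v \right)} = 2 u \left(u + v\right)$
$k{\left(-82,\left(0 + M{\left(1 \right)}\right) \left(-2\right) \right)} - 16320 = 2 \left(-82\right) \left(-82 + \left(0 - 2 \sqrt{1}\right) \left(-2\right)\right) - 16320 = 2 \left(-82\right) \left(-82 + \left(0 - 2\right) \left(-2\right)\right) - 16320 = 2 \left(-82\right) \left(-82 - -4\right) - 16320 = 2 \left(-82\right) \left(-82 + 4\right) - 16320 = 2 \left(-82\right) \left(-78\right) - 16320 = 12792 - 16320 = -3528$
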